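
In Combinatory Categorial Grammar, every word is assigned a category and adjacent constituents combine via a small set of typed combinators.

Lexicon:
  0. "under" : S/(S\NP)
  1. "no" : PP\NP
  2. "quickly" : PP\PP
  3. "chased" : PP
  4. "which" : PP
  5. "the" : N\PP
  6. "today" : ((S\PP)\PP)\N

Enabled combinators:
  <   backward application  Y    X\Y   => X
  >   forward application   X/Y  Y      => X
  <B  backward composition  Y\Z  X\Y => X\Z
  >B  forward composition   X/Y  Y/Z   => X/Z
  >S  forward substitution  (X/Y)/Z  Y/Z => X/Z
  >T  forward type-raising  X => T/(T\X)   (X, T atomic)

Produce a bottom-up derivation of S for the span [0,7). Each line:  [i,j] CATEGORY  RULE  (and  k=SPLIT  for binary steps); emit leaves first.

[0,7] S   >
  [0,1] "under" : S/(S\NP)
  [1,7] S\NP   <B
    [1,3] PP\NP   <B
      [1,2] "no" : PP\NP
      [2,3] "quickly" : PP\PP
    [3,7] S\PP   <
      [3,4] "chased" : PP
      [4,7] (S\PP)\PP   <
        [4,6] N   >
          [4,5] N/(N\PP)   >T
            [4,5] "which" : PP
          [5,6] "the" : N\PP
        [6,7] "today" : ((S\PP)\PP)\N

[0,1] S/(S\NP)  lex  "under"
[1,2] PP\NP  lex  "no"
[2,3] PP\PP  lex  "quickly"
[1,3] PP\NP  <B  k=2
[3,4] PP  lex  "chased"
[4,5] PP  lex  "which"
[4,5] N/(N\PP)  >T
[5,6] N\PP  lex  "the"
[4,6] N  >  k=5
[6,7] ((S\PP)\PP)\N  lex  "today"
[4,7] (S\PP)\PP  <  k=6
[3,7] S\PP  <  k=4
[1,7] S\NP  <B  k=3
[0,7] S  >  k=1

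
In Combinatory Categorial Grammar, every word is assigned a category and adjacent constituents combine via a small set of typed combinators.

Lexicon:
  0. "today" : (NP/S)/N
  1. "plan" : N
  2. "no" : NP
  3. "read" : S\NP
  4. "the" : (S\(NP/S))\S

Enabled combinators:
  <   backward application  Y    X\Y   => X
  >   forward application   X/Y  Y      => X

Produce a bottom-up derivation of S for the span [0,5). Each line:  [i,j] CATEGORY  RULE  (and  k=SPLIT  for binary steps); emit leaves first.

[0,5] S   <
  [0,2] NP/S   >
    [0,1] "today" : (NP/S)/N
    [1,2] "plan" : N
  [2,5] S\(NP/S)   <
    [2,4] S   <
      [2,3] "no" : NP
      [3,4] "read" : S\NP
    [4,5] "the" : (S\(NP/S))\S

[0,1] (NP/S)/N  lex  "today"
[1,2] N  lex  "plan"
[0,2] NP/S  >  k=1
[2,3] NP  lex  "no"
[3,4] S\NP  lex  "read"
[2,4] S  <  k=3
[4,5] (S\(NP/S))\S  lex  "the"
[2,5] S\(NP/S)  <  k=4
[0,5] S  <  k=2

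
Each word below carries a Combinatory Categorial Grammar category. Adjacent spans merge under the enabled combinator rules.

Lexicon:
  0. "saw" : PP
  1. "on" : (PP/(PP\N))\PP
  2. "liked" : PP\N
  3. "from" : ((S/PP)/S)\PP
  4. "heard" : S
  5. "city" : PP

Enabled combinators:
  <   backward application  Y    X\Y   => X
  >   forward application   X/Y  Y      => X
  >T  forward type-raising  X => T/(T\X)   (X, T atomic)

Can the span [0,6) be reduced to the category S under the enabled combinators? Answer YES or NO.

[0,6] S   >
  [0,5] S/PP   >
    [0,4] (S/PP)/S   <
      [0,3] PP   >
        [0,2] PP/(PP\N)   <
          [0,1] "saw" : PP
          [1,2] "on" : (PP/(PP\N))\PP
        [2,3] "liked" : PP\N
      [3,4] "from" : ((S/PP)/S)\PP
    [4,5] "heard" : S
  [5,6] "city" : PP

YES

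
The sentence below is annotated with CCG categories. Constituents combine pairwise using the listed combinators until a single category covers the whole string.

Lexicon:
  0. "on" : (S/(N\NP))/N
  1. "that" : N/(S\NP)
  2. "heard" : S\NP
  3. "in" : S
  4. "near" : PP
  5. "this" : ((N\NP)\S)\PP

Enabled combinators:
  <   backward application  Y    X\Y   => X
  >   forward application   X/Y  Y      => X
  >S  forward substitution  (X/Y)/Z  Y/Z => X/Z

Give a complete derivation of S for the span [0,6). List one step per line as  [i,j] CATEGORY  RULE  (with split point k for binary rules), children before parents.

[0,6] S   >
  [0,3] S/(N\NP)   >
    [0,1] "on" : (S/(N\NP))/N
    [1,3] N   >
      [1,2] "that" : N/(S\NP)
      [2,3] "heard" : S\NP
  [3,6] N\NP   <
    [3,4] "in" : S
    [4,6] (N\NP)\S   <
      [4,5] "near" : PP
      [5,6] "this" : ((N\NP)\S)\PP

[0,1] (S/(N\NP))/N  lex  "on"
[1,2] N/(S\NP)  lex  "that"
[2,3] S\NP  lex  "heard"
[1,3] N  >  k=2
[0,3] S/(N\NP)  >  k=1
[3,4] S  lex  "in"
[4,5] PP  lex  "near"
[5,6] ((N\NP)\S)\PP  lex  "this"
[4,6] (N\NP)\S  <  k=5
[3,6] N\NP  <  k=4
[0,6] S  >  k=3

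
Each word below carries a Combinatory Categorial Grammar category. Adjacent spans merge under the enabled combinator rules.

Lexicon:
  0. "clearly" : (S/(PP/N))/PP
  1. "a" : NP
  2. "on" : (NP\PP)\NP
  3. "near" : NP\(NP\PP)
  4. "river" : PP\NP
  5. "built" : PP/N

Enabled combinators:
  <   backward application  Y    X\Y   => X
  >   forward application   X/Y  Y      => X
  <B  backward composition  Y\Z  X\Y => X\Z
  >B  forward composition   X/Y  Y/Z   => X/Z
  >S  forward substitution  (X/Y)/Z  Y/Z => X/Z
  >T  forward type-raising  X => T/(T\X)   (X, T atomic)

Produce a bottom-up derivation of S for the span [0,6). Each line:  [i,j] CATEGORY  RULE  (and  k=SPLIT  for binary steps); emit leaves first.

[0,1] (S/(PP/N))/PP  lex  "clearly"
[1,2] NP  lex  "a"
[2,3] (NP\PP)\NP  lex  "on"
[1,3] NP\PP  <  k=2
[3,4] NP\(NP\PP)  lex  "near"
[1,4] NP  <  k=3
[4,5] PP\NP  lex  "river"
[1,5] PP  <  k=4
[0,5] S/(PP/N)  >  k=1
[5,6] PP/N  lex  "built"
[0,6] S  >  k=5

[0,6] S   >
  [0,5] S/(PP/N)   >
    [0,1] "clearly" : (S/(PP/N))/PP
    [1,5] PP   <
      [1,4] NP   <
        [1,3] NP\PP   <
          [1,2] "a" : NP
          [2,3] "on" : (NP\PP)\NP
        [3,4] "near" : NP\(NP\PP)
      [4,5] "river" : PP\NP
  [5,6] "built" : PP/N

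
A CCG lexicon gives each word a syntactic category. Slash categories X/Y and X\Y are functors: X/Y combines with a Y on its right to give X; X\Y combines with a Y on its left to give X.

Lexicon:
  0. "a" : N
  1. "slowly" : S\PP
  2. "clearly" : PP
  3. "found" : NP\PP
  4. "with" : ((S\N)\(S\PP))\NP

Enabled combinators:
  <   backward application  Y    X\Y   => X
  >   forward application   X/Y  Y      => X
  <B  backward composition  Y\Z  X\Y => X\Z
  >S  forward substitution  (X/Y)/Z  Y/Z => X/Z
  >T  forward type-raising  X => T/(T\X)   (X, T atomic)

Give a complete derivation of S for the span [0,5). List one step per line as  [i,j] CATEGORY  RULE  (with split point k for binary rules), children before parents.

[0,5] S   >
  [0,1] S/(S\N)   >T
    [0,1] "a" : N
  [1,5] S\N   <
    [1,2] "slowly" : S\PP
    [2,5] (S\N)\(S\PP)   <
      [2,4] NP   <
        [2,3] "clearly" : PP
        [3,4] "found" : NP\PP
      [4,5] "with" : ((S\N)\(S\PP))\NP

[0,1] N  lex  "a"
[0,1] S/(S\N)  >T
[1,2] S\PP  lex  "slowly"
[2,3] PP  lex  "clearly"
[3,4] NP\PP  lex  "found"
[2,4] NP  <  k=3
[4,5] ((S\N)\(S\PP))\NP  lex  "with"
[2,5] (S\N)\(S\PP)  <  k=4
[1,5] S\N  <  k=2
[0,5] S  >  k=1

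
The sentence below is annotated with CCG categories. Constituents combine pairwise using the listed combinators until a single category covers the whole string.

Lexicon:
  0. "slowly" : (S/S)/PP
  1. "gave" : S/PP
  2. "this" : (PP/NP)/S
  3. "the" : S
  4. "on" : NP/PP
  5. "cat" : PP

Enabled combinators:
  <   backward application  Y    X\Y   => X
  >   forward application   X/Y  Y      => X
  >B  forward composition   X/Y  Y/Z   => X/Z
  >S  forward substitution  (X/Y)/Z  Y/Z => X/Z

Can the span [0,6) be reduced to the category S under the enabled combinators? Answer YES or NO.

[0,6] S   >
  [0,4] S/NP   >B
    [0,2] S/PP   >S
      [0,1] "slowly" : (S/S)/PP
      [1,2] "gave" : S/PP
    [2,4] PP/NP   >
      [2,3] "this" : (PP/NP)/S
      [3,4] "the" : S
  [4,6] NP   >
    [4,5] "on" : NP/PP
    [5,6] "cat" : PP

YES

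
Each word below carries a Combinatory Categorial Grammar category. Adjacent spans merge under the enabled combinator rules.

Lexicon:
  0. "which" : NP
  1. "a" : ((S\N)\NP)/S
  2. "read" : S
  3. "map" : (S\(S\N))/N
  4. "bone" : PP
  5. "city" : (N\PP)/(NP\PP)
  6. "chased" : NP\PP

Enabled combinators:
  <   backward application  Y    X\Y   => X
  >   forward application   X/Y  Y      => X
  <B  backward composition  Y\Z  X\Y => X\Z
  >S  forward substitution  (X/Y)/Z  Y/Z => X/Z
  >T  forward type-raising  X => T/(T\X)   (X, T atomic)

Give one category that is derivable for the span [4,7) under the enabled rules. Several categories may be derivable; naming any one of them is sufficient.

[0,7] S   <
  [0,3] S\N   <
    [0,1] "which" : NP
    [1,3] (S\N)\NP   >
      [1,2] "a" : ((S\N)\NP)/S
      [2,3] "read" : S
  [3,7] S\(S\N)   >
    [3,4] "map" : (S\(S\N))/N
    [4,7] N   <
      [4,5] "bone" : PP
      [5,7] N\PP   >
        [5,6] "city" : (N\PP)/(NP\PP)
        [6,7] "chased" : NP\PP

N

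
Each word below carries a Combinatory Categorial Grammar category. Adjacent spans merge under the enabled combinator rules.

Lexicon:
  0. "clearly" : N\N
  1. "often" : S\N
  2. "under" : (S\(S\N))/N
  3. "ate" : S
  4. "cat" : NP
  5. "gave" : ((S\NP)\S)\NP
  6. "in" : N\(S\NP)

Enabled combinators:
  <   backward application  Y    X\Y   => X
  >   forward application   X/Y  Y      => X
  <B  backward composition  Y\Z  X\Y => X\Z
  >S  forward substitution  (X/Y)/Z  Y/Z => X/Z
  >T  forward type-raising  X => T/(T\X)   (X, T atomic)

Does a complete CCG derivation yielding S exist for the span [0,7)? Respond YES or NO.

YES

[0,7] S   <
  [0,2] S\N   <B
    [0,1] "clearly" : N\N
    [1,2] "often" : S\N
  [2,7] S\(S\N)   >
    [2,3] "under" : (S\(S\N))/N
    [3,7] N   <
      [3,6] S\NP   <
        [3,4] "ate" : S
        [4,6] (S\NP)\S   <
          [4,5] "cat" : NP
          [5,6] "gave" : ((S\NP)\S)\NP
      [6,7] "in" : N\(S\NP)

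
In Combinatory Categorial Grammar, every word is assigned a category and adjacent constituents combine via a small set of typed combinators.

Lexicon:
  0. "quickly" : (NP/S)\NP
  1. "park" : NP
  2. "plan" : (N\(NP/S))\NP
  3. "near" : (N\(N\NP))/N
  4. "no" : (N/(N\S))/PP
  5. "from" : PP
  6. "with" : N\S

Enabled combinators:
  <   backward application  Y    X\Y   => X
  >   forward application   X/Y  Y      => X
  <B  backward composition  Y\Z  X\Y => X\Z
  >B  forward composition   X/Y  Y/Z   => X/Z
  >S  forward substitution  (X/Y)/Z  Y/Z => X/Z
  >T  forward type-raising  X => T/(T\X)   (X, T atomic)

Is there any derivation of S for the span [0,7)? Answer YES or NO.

(NP/S)\NP NP (N\(NP/S))\NP (N\(N\NP))/N (N/(N\S))/PP PP N\S
CKY chart[0,7] = {N, N/(N\N), NP/(NP\N), PP/(PP\N), S/(S\N)}; S ∉ chart

NO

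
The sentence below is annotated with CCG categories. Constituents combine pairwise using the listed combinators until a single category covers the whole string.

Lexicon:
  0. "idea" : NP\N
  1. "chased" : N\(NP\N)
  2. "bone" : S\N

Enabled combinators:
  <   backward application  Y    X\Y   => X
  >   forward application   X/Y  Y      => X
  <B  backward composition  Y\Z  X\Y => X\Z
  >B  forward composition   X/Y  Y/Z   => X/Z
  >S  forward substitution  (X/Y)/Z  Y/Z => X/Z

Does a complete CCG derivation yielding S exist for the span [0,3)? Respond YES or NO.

YES

[0,3] S   <
  [0,2] N   <
    [0,1] "idea" : NP\N
    [1,2] "chased" : N\(NP\N)
  [2,3] "bone" : S\N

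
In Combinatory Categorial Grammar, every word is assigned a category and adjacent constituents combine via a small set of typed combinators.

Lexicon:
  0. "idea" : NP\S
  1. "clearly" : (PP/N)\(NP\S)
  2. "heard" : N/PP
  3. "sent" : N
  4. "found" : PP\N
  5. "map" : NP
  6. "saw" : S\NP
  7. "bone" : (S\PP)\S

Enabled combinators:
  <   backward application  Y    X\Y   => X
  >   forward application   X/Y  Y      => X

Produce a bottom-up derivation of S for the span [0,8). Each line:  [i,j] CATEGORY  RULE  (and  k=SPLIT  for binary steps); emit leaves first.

[0,1] NP\S  lex  "idea"
[1,2] (PP/N)\(NP\S)  lex  "clearly"
[0,2] PP/N  <  k=1
[2,3] N/PP  lex  "heard"
[3,4] N  lex  "sent"
[4,5] PP\N  lex  "found"
[3,5] PP  <  k=4
[2,5] N  >  k=3
[0,5] PP  >  k=2
[5,6] NP  lex  "map"
[6,7] S\NP  lex  "saw"
[5,7] S  <  k=6
[7,8] (S\PP)\S  lex  "bone"
[5,8] S\PP  <  k=7
[0,8] S  <  k=5

[0,8] S   <
  [0,5] PP   >
    [0,2] PP/N   <
      [0,1] "idea" : NP\S
      [1,2] "clearly" : (PP/N)\(NP\S)
    [2,5] N   >
      [2,3] "heard" : N/PP
      [3,5] PP   <
        [3,4] "sent" : N
        [4,5] "found" : PP\N
  [5,8] S\PP   <
    [5,7] S   <
      [5,6] "map" : NP
      [6,7] "saw" : S\NP
    [7,8] "bone" : (S\PP)\S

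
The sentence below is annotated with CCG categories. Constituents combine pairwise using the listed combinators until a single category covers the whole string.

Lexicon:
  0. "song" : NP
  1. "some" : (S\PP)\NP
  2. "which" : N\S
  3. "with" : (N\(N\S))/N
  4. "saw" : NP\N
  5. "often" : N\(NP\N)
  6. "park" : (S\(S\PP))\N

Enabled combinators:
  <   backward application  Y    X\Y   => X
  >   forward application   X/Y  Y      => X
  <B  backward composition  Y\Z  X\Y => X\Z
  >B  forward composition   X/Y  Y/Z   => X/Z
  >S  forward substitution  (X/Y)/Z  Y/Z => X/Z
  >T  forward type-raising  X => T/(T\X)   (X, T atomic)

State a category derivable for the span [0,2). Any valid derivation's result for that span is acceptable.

S\PP

[0,7] S   <
  [0,2] S\PP   <
    [0,1] "song" : NP
    [1,2] "some" : (S\PP)\NP
  [2,7] S\(S\PP)   <
    [2,6] N   <
      [2,3] "which" : N\S
      [3,6] N\(N\S)   >
        [3,4] "with" : (N\(N\S))/N
        [4,6] N   <
          [4,5] "saw" : NP\N
          [5,6] "often" : N\(NP\N)
    [6,7] "park" : (S\(S\PP))\N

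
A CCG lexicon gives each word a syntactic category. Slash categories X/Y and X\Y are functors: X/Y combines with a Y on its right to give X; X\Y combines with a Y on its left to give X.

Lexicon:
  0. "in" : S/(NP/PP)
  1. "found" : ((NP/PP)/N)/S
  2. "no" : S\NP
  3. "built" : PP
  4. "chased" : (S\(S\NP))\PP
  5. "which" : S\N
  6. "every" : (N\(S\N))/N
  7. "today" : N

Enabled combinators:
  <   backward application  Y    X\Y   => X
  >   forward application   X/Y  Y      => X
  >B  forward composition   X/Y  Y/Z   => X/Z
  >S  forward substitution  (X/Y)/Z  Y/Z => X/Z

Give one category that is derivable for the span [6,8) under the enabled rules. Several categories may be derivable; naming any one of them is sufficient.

[0,8] S   >
  [0,1] "in" : S/(NP/PP)
  [1,8] NP/PP   >
    [1,5] (NP/PP)/N   >
      [1,2] "found" : ((NP/PP)/N)/S
      [2,5] S   <
        [2,3] "no" : S\NP
        [3,5] S\(S\NP)   <
          [3,4] "built" : PP
          [4,5] "chased" : (S\(S\NP))\PP
    [5,8] N   <
      [5,6] "which" : S\N
      [6,8] N\(S\N)   >
        [6,7] "every" : (N\(S\N))/N
        [7,8] "today" : N

N\(S\N)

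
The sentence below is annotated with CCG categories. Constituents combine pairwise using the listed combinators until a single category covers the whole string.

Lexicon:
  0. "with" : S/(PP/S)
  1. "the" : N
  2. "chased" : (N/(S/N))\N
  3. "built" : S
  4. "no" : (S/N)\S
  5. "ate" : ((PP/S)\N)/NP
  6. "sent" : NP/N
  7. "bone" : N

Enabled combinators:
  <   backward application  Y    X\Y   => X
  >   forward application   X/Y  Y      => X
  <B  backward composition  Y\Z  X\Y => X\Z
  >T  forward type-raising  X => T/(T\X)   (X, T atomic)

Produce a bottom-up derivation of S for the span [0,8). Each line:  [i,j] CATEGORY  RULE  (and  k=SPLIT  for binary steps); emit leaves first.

[0,1] S/(PP/S)  lex  "with"
[1,2] N  lex  "the"
[2,3] (N/(S/N))\N  lex  "chased"
[1,3] N/(S/N)  <  k=2
[3,4] S  lex  "built"
[4,5] (S/N)\S  lex  "no"
[3,5] S/N  <  k=4
[1,5] N  >  k=3
[5,6] ((PP/S)\N)/NP  lex  "ate"
[6,7] NP/N  lex  "sent"
[7,8] N  lex  "bone"
[6,8] NP  >  k=7
[5,8] (PP/S)\N  >  k=6
[1,8] PP/S  <  k=5
[0,8] S  >  k=1

[0,8] S   >
  [0,1] "with" : S/(PP/S)
  [1,8] PP/S   <
    [1,5] N   >
      [1,3] N/(S/N)   <
        [1,2] "the" : N
        [2,3] "chased" : (N/(S/N))\N
      [3,5] S/N   <
        [3,4] "built" : S
        [4,5] "no" : (S/N)\S
    [5,8] (PP/S)\N   >
      [5,6] "ate" : ((PP/S)\N)/NP
      [6,8] NP   >
        [6,7] "sent" : NP/N
        [7,8] "bone" : N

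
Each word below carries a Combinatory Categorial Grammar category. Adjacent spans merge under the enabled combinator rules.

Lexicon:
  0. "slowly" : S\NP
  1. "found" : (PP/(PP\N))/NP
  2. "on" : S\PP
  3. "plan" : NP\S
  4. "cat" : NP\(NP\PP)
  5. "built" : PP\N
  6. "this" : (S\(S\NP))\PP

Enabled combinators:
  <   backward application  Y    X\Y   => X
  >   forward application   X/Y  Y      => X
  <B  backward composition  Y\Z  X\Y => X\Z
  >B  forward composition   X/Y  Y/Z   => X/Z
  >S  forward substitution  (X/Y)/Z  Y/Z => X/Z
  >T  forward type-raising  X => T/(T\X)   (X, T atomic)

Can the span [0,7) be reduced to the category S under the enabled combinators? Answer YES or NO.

[0,7] S   <
  [0,1] "slowly" : S\NP
  [1,7] S\(S\NP)   <
    [1,6] PP   >
      [1,5] PP/(PP\N)   >
        [1,2] "found" : (PP/(PP\N))/NP
        [2,5] NP   <
          [2,4] NP\PP   <B
            [2,3] "on" : S\PP
            [3,4] "plan" : NP\S
          [4,5] "cat" : NP\(NP\PP)
      [5,6] "built" : PP\N
    [6,7] "this" : (S\(S\NP))\PP

YES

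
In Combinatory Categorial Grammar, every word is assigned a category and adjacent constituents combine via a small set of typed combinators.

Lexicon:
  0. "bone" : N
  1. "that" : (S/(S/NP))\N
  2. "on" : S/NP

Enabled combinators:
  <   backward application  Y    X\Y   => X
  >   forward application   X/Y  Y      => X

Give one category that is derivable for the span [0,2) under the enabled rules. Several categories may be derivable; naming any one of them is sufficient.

S/(S/NP)

[0,3] S   >
  [0,2] S/(S/NP)   <
    [0,1] "bone" : N
    [1,2] "that" : (S/(S/NP))\N
  [2,3] "on" : S/NP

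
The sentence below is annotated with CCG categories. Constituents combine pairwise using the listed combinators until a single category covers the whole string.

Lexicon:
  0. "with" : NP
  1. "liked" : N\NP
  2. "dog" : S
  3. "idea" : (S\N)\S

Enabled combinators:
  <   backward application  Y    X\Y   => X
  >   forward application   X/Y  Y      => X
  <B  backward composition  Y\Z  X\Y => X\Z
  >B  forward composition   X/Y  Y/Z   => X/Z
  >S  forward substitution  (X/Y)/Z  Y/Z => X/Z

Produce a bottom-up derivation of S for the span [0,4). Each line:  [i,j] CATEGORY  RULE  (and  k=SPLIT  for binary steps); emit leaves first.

[0,1] NP  lex  "with"
[1,2] N\NP  lex  "liked"
[2,3] S  lex  "dog"
[3,4] (S\N)\S  lex  "idea"
[2,4] S\N  <  k=3
[1,4] S\NP  <B  k=2
[0,4] S  <  k=1

[0,4] S   <
  [0,1] "with" : NP
  [1,4] S\NP   <B
    [1,2] "liked" : N\NP
    [2,4] S\N   <
      [2,3] "dog" : S
      [3,4] "idea" : (S\N)\S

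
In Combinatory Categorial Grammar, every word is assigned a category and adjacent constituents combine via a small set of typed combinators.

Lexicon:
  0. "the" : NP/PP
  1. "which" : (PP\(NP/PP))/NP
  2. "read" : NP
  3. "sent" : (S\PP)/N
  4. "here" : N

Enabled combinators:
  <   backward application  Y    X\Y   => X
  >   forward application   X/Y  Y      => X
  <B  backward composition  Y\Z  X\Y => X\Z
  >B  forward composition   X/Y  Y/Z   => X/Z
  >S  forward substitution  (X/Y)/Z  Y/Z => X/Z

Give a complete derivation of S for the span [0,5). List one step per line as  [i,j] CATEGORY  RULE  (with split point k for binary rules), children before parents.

[0,5] S   <
  [0,3] PP   <
    [0,1] "the" : NP/PP
    [1,3] PP\(NP/PP)   >
      [1,2] "which" : (PP\(NP/PP))/NP
      [2,3] "read" : NP
  [3,5] S\PP   >
    [3,4] "sent" : (S\PP)/N
    [4,5] "here" : N

[0,1] NP/PP  lex  "the"
[1,2] (PP\(NP/PP))/NP  lex  "which"
[2,3] NP  lex  "read"
[1,3] PP\(NP/PP)  >  k=2
[0,3] PP  <  k=1
[3,4] (S\PP)/N  lex  "sent"
[4,5] N  lex  "here"
[3,5] S\PP  >  k=4
[0,5] S  <  k=3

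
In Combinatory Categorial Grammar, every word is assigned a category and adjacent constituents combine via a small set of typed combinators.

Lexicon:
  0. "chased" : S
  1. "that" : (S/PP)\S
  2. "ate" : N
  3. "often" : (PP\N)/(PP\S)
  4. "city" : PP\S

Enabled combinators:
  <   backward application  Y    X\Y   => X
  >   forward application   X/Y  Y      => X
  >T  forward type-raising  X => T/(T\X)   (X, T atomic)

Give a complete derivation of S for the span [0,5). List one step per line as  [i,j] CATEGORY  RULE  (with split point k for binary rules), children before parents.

[0,1] S  lex  "chased"
[1,2] (S/PP)\S  lex  "that"
[0,2] S/PP  <  k=1
[2,3] N  lex  "ate"
[3,4] (PP\N)/(PP\S)  lex  "often"
[4,5] PP\S  lex  "city"
[3,5] PP\N  >  k=4
[2,5] PP  <  k=3
[0,5] S  >  k=2

[0,5] S   >
  [0,2] S/PP   <
    [0,1] "chased" : S
    [1,2] "that" : (S/PP)\S
  [2,5] PP   <
    [2,3] "ate" : N
    [3,5] PP\N   >
      [3,4] "often" : (PP\N)/(PP\S)
      [4,5] "city" : PP\S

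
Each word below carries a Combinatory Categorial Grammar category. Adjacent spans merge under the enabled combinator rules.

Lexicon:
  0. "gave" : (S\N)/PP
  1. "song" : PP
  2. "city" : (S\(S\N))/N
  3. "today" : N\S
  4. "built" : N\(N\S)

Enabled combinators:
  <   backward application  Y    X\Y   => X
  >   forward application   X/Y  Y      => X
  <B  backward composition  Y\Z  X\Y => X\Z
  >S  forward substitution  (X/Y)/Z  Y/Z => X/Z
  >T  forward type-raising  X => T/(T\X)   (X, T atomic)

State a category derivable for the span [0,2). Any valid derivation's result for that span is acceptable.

S\N

[0,5] S   <
  [0,2] S\N   >
    [0,1] "gave" : (S\N)/PP
    [1,2] "song" : PP
  [2,5] S\(S\N)   >
    [2,3] "city" : (S\(S\N))/N
    [3,5] N   <
      [3,4] "today" : N\S
      [4,5] "built" : N\(N\S)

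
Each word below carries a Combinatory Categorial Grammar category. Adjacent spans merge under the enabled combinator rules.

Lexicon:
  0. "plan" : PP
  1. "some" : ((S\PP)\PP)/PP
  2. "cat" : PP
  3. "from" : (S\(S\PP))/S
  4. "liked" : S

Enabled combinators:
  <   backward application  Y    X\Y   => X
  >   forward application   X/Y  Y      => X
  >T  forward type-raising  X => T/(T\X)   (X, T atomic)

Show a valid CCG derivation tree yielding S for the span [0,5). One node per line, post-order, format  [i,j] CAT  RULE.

[0,5] S   <
  [0,3] S\PP   <
    [0,1] "plan" : PP
    [1,3] (S\PP)\PP   >
      [1,2] "some" : ((S\PP)\PP)/PP
      [2,3] "cat" : PP
  [3,5] S\(S\PP)   >
    [3,4] "from" : (S\(S\PP))/S
    [4,5] "liked" : S

[0,1] PP  lex  "plan"
[1,2] ((S\PP)\PP)/PP  lex  "some"
[2,3] PP  lex  "cat"
[1,3] (S\PP)\PP  >  k=2
[0,3] S\PP  <  k=1
[3,4] (S\(S\PP))/S  lex  "from"
[4,5] S  lex  "liked"
[3,5] S\(S\PP)  >  k=4
[0,5] S  <  k=3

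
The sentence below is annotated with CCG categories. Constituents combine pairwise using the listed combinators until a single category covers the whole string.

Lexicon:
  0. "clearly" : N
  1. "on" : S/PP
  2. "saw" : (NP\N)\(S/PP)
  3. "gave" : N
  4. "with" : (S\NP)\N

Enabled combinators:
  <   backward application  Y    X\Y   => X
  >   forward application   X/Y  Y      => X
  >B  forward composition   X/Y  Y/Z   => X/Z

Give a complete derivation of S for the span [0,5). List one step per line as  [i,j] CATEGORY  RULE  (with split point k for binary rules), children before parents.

[0,1] N  lex  "clearly"
[1,2] S/PP  lex  "on"
[2,3] (NP\N)\(S/PP)  lex  "saw"
[1,3] NP\N  <  k=2
[0,3] NP  <  k=1
[3,4] N  lex  "gave"
[4,5] (S\NP)\N  lex  "with"
[3,5] S\NP  <  k=4
[0,5] S  <  k=3

[0,5] S   <
  [0,3] NP   <
    [0,1] "clearly" : N
    [1,3] NP\N   <
      [1,2] "on" : S/PP
      [2,3] "saw" : (NP\N)\(S/PP)
  [3,5] S\NP   <
    [3,4] "gave" : N
    [4,5] "with" : (S\NP)\N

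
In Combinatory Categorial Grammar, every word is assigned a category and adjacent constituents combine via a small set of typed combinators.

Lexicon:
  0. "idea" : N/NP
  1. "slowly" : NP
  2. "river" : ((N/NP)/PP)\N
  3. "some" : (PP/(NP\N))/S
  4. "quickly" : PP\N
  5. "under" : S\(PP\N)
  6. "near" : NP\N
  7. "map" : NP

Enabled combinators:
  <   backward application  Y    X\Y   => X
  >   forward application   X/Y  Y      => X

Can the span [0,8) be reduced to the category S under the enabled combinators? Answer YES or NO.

N/NP NP ((N/NP)/PP)\N (PP/(NP\N))/S PP\N S\(PP\N) NP\N NP
CKY chart[0,8] = {N}; S ∉ chart

NO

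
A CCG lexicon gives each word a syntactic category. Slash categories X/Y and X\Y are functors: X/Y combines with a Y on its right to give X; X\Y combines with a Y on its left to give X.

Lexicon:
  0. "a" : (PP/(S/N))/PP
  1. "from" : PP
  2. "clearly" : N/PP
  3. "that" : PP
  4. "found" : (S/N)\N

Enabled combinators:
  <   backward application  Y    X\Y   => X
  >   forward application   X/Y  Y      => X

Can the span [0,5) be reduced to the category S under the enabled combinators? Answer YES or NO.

(PP/(S/N))/PP PP N/PP PP (S/N)\N
CKY chart[0,5] = {PP}; S ∉ chart

NO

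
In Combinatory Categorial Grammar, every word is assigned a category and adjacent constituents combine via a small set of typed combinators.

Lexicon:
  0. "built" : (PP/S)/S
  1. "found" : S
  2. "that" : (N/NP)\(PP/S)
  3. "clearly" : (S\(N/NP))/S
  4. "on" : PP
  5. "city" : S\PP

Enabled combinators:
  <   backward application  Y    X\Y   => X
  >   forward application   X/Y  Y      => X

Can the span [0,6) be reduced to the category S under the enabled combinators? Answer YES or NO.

[0,6] S   <
  [0,3] N/NP   <
    [0,2] PP/S   >
      [0,1] "built" : (PP/S)/S
      [1,2] "found" : S
    [2,3] "that" : (N/NP)\(PP/S)
  [3,6] S\(N/NP)   >
    [3,4] "clearly" : (S\(N/NP))/S
    [4,6] S   <
      [4,5] "on" : PP
      [5,6] "city" : S\PP

YES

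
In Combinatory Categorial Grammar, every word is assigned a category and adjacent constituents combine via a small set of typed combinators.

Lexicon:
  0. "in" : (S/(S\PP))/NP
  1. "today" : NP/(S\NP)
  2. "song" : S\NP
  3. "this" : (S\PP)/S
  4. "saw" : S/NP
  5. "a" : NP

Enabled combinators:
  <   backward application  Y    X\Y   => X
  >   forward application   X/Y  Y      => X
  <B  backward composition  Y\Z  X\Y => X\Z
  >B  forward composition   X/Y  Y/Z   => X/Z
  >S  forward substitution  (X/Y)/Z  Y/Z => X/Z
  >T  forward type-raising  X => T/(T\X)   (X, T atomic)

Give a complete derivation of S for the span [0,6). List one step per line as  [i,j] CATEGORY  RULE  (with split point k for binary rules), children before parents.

[0,1] (S/(S\PP))/NP  lex  "in"
[1,2] NP/(S\NP)  lex  "today"
[2,3] S\NP  lex  "song"
[1,3] NP  >  k=2
[0,3] S/(S\PP)  >  k=1
[3,4] (S\PP)/S  lex  "this"
[4,5] S/NP  lex  "saw"
[5,6] NP  lex  "a"
[4,6] S  >  k=5
[3,6] S\PP  >  k=4
[0,6] S  >  k=3

[0,6] S   >
  [0,3] S/(S\PP)   >
    [0,1] "in" : (S/(S\PP))/NP
    [1,3] NP   >
      [1,2] "today" : NP/(S\NP)
      [2,3] "song" : S\NP
  [3,6] S\PP   >
    [3,4] "this" : (S\PP)/S
    [4,6] S   >
      [4,5] "saw" : S/NP
      [5,6] "a" : NP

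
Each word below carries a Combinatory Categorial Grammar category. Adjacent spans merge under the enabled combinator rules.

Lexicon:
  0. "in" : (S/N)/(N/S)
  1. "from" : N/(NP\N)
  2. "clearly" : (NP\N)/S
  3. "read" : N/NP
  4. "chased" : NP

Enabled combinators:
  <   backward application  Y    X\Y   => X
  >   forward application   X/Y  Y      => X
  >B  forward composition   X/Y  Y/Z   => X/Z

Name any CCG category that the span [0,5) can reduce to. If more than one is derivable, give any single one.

[0,5] S   >
  [0,3] S/N   >
    [0,1] "in" : (S/N)/(N/S)
    [1,3] N/S   >B
      [1,2] "from" : N/(NP\N)
      [2,3] "clearly" : (NP\N)/S
  [3,5] N   >
    [3,4] "read" : N/NP
    [4,5] "chased" : NP

S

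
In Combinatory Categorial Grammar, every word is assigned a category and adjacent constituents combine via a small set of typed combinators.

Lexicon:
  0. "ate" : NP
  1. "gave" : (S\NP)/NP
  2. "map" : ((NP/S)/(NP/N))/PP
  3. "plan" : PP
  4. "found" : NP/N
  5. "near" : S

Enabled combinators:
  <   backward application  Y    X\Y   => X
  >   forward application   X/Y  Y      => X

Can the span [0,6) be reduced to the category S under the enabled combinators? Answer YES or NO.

YES

[0,6] S   <
  [0,1] "ate" : NP
  [1,6] S\NP   >
    [1,2] "gave" : (S\NP)/NP
    [2,6] NP   >
      [2,5] NP/S   >
        [2,4] (NP/S)/(NP/N)   >
          [2,3] "map" : ((NP/S)/(NP/N))/PP
          [3,4] "plan" : PP
        [4,5] "found" : NP/N
      [5,6] "near" : S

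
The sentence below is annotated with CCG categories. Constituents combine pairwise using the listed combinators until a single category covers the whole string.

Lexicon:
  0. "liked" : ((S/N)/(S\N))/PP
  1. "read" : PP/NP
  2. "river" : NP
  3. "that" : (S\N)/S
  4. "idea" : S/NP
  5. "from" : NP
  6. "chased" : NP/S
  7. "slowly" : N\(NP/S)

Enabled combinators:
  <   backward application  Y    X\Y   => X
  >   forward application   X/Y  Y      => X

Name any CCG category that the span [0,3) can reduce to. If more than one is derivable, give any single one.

[0,8] S   >
  [0,6] S/N   >
    [0,3] (S/N)/(S\N)   >
      [0,1] "liked" : ((S/N)/(S\N))/PP
      [1,3] PP   >
        [1,2] "read" : PP/NP
        [2,3] "river" : NP
    [3,6] S\N   >
      [3,4] "that" : (S\N)/S
      [4,6] S   >
        [4,5] "idea" : S/NP
        [5,6] "from" : NP
  [6,8] N   <
    [6,7] "chased" : NP/S
    [7,8] "slowly" : N\(NP/S)

(S/N)/(S\N)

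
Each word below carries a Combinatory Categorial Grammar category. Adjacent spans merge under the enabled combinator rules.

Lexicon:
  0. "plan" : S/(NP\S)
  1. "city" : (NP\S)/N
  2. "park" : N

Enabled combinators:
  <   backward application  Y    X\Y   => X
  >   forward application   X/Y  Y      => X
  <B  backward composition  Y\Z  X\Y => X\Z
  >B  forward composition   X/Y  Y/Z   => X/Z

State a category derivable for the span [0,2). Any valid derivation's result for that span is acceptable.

S/N

[0,3] S   >
  [0,2] S/N   >B
    [0,1] "plan" : S/(NP\S)
    [1,2] "city" : (NP\S)/N
  [2,3] "park" : N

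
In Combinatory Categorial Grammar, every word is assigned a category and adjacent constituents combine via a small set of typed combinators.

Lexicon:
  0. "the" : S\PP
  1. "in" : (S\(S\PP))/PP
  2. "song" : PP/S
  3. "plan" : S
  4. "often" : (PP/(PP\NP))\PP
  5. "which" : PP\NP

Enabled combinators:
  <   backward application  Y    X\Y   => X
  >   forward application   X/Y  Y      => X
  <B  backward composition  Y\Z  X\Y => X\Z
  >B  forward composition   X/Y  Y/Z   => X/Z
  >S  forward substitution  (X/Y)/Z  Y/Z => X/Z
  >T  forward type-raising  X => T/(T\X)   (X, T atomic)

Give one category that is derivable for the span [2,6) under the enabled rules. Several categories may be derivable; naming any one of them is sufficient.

[0,6] S   <
  [0,1] "the" : S\PP
  [1,6] S\(S\PP)   >
    [1,2] "in" : (S\(S\PP))/PP
    [2,6] PP   >
      [2,5] PP/(PP\NP)   <
        [2,4] PP   >
          [2,3] "song" : PP/S
          [3,4] "plan" : S
        [4,5] "often" : (PP/(PP\NP))\PP
      [5,6] "which" : PP\NP

PP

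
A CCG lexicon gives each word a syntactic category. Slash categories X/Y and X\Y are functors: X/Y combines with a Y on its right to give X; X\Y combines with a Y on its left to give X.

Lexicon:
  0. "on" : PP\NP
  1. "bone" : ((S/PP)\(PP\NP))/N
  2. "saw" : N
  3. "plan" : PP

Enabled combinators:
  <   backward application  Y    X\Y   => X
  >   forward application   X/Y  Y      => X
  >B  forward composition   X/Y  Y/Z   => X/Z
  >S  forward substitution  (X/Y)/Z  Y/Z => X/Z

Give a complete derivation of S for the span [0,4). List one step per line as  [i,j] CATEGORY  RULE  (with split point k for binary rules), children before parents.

[0,4] S   >
  [0,3] S/PP   <
    [0,1] "on" : PP\NP
    [1,3] (S/PP)\(PP\NP)   >
      [1,2] "bone" : ((S/PP)\(PP\NP))/N
      [2,3] "saw" : N
  [3,4] "plan" : PP

[0,1] PP\NP  lex  "on"
[1,2] ((S/PP)\(PP\NP))/N  lex  "bone"
[2,3] N  lex  "saw"
[1,3] (S/PP)\(PP\NP)  >  k=2
[0,3] S/PP  <  k=1
[3,4] PP  lex  "plan"
[0,4] S  >  k=3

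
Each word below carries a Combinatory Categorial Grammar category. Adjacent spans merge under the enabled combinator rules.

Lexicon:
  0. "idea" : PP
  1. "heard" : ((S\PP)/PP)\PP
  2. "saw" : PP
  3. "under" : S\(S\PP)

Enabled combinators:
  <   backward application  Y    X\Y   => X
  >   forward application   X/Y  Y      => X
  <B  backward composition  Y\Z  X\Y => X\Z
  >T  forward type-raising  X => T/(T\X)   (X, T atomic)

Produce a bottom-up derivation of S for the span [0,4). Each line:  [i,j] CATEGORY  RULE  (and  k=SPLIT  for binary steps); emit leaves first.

[0,1] PP  lex  "idea"
[1,2] ((S\PP)/PP)\PP  lex  "heard"
[0,2] (S\PP)/PP  <  k=1
[2,3] PP  lex  "saw"
[0,3] S\PP  >  k=2
[3,4] S\(S\PP)  lex  "under"
[0,4] S  <  k=3

[0,4] S   <
  [0,3] S\PP   >
    [0,2] (S\PP)/PP   <
      [0,1] "idea" : PP
      [1,2] "heard" : ((S\PP)/PP)\PP
    [2,3] "saw" : PP
  [3,4] "under" : S\(S\PP)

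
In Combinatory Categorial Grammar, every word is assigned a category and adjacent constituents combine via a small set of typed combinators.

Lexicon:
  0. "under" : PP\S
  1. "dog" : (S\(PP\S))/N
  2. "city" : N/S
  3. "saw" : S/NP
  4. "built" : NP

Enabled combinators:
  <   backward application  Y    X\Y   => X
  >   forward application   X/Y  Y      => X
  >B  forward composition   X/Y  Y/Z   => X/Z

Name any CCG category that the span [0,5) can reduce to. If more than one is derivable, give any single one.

[0,5] S   <
  [0,1] "under" : PP\S
  [1,5] S\(PP\S)   >
    [1,2] "dog" : (S\(PP\S))/N
    [2,5] N   >
      [2,3] "city" : N/S
      [3,5] S   >
        [3,4] "saw" : S/NP
        [4,5] "built" : NP

S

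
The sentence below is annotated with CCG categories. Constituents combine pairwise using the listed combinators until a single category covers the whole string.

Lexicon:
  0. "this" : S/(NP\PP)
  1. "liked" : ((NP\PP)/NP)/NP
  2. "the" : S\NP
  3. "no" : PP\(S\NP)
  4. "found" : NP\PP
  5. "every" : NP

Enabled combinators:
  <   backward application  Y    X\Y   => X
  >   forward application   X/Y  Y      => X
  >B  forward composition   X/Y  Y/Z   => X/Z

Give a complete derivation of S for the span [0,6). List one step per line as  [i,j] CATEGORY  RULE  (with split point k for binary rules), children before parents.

[0,1] S/(NP\PP)  lex  "this"
[1,2] ((NP\PP)/NP)/NP  lex  "liked"
[2,3] S\NP  lex  "the"
[3,4] PP\(S\NP)  lex  "no"
[2,4] PP  <  k=3
[4,5] NP\PP  lex  "found"
[2,5] NP  <  k=4
[1,5] (NP\PP)/NP  >  k=2
[5,6] NP  lex  "every"
[1,6] NP\PP  >  k=5
[0,6] S  >  k=1

[0,6] S   >
  [0,1] "this" : S/(NP\PP)
  [1,6] NP\PP   >
    [1,5] (NP\PP)/NP   >
      [1,2] "liked" : ((NP\PP)/NP)/NP
      [2,5] NP   <
        [2,4] PP   <
          [2,3] "the" : S\NP
          [3,4] "no" : PP\(S\NP)
        [4,5] "found" : NP\PP
    [5,6] "every" : NP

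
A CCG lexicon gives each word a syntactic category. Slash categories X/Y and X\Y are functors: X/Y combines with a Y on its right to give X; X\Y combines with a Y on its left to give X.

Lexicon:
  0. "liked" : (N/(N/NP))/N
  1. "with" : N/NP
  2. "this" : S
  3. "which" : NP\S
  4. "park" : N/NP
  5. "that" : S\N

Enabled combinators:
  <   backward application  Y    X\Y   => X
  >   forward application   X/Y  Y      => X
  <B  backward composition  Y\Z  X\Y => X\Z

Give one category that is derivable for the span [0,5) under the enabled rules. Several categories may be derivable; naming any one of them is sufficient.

N

[0,6] S   <
  [0,5] N   >
    [0,4] N/(N/NP)   >
      [0,1] "liked" : (N/(N/NP))/N
      [1,4] N   >
        [1,2] "with" : N/NP
        [2,4] NP   <
          [2,3] "this" : S
          [3,4] "which" : NP\S
    [4,5] "park" : N/NP
  [5,6] "that" : S\N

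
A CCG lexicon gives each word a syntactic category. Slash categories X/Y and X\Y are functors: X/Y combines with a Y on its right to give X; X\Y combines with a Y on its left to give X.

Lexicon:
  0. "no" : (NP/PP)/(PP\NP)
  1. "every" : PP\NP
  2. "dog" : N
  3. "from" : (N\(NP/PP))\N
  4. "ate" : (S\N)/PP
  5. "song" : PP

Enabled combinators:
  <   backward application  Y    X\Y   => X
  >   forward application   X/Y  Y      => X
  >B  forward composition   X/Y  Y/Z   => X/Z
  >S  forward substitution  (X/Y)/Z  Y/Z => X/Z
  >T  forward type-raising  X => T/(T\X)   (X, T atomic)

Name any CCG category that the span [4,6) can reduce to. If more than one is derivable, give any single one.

S\N

[0,6] S   <
  [0,4] N   <
    [0,2] NP/PP   >
      [0,1] "no" : (NP/PP)/(PP\NP)
      [1,2] "every" : PP\NP
    [2,4] N\(NP/PP)   <
      [2,3] "dog" : N
      [3,4] "from" : (N\(NP/PP))\N
  [4,6] S\N   >
    [4,5] "ate" : (S\N)/PP
    [5,6] "song" : PP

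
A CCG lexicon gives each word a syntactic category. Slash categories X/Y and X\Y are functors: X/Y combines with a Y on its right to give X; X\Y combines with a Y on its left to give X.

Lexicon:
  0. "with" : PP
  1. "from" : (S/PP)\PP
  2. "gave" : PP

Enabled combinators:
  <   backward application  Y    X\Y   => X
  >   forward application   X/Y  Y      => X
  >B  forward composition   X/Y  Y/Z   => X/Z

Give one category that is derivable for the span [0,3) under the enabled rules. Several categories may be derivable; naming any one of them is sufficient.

S

[0,3] S   >
  [0,2] S/PP   <
    [0,1] "with" : PP
    [1,2] "from" : (S/PP)\PP
  [2,3] "gave" : PP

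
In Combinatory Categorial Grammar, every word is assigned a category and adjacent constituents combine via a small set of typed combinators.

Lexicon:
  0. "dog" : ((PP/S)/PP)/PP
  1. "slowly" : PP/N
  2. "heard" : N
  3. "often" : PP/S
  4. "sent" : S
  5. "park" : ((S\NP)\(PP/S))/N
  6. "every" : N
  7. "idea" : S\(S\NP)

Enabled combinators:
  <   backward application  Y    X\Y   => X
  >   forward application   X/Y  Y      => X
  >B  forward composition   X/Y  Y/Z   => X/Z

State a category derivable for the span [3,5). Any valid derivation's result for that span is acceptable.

PP

[0,8] S   <
  [0,7] S\NP   <
    [0,5] PP/S   >
      [0,3] (PP/S)/PP   >
        [0,1] "dog" : ((PP/S)/PP)/PP
        [1,3] PP   >
          [1,2] "slowly" : PP/N
          [2,3] "heard" : N
      [3,5] PP   >
        [3,4] "often" : PP/S
        [4,5] "sent" : S
    [5,7] (S\NP)\(PP/S)   >
      [5,6] "park" : ((S\NP)\(PP/S))/N
      [6,7] "every" : N
  [7,8] "idea" : S\(S\NP)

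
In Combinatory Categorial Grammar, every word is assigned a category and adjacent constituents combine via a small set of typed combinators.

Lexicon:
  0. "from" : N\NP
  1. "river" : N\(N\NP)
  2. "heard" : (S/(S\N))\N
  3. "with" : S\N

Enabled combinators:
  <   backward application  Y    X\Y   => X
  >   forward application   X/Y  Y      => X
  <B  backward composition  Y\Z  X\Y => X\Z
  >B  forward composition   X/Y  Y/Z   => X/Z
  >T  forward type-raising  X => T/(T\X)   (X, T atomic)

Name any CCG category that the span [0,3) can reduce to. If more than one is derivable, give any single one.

S/(S\N)

[0,4] S   >
  [0,3] S/(S\N)   <
    [0,2] N   <
      [0,1] "from" : N\NP
      [1,2] "river" : N\(N\NP)
    [2,3] "heard" : (S/(S\N))\N
  [3,4] "with" : S\N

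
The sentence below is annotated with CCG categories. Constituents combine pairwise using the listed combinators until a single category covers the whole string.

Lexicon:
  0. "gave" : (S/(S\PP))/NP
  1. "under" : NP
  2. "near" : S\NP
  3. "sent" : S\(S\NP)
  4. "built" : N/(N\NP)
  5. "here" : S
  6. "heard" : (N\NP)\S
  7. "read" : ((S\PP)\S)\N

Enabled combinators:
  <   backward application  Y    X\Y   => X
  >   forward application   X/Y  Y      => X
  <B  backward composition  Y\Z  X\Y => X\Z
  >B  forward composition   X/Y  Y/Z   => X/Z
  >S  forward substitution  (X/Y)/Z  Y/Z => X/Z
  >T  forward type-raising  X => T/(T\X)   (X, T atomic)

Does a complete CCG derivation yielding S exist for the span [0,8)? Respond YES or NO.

YES

[0,8] S   >
  [0,2] S/(S\PP)   >
    [0,1] "gave" : (S/(S\PP))/NP
    [1,2] "under" : NP
  [2,8] S\PP   <
    [2,4] S   <
      [2,3] "near" : S\NP
      [3,4] "sent" : S\(S\NP)
    [4,8] (S\PP)\S   <
      [4,7] N   >
        [4,5] "built" : N/(N\NP)
        [5,7] N\NP   <
          [5,6] "here" : S
          [6,7] "heard" : (N\NP)\S
      [7,8] "read" : ((S\PP)\S)\N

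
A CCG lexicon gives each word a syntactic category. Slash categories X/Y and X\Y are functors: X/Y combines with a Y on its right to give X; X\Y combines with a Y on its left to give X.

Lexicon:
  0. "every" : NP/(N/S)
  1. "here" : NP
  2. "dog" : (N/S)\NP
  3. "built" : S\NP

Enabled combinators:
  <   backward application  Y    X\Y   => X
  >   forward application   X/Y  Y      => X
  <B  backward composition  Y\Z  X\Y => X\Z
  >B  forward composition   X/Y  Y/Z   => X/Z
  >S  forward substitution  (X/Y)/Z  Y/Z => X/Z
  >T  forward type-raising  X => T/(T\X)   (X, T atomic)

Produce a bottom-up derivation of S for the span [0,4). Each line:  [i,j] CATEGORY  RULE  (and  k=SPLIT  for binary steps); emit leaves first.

[0,1] NP/(N/S)  lex  "every"
[1,2] NP  lex  "here"
[2,3] (N/S)\NP  lex  "dog"
[1,3] N/S  <  k=2
[0,3] NP  >  k=1
[3,4] S\NP  lex  "built"
[0,4] S  <  k=3

[0,4] S   <
  [0,3] NP   >
    [0,1] "every" : NP/(N/S)
    [1,3] N/S   <
      [1,2] "here" : NP
      [2,3] "dog" : (N/S)\NP
  [3,4] "built" : S\NP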